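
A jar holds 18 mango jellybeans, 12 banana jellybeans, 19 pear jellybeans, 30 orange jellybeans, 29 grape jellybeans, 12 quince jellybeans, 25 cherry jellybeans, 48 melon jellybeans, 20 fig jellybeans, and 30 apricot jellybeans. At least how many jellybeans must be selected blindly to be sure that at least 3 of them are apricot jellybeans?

216

In the worst case for collecting apricot jellybeans, every non-apricot jellybean comes out first.
There are 18 + 12 + 19 + 30 + 29 + 12 + 25 + 48 + 20 = 213 non-apricot jellybeans altogether.
After those, each further jellybean must be apricot, so 213 + 3 = 216 draws guarantee 3 apricot jellybeans.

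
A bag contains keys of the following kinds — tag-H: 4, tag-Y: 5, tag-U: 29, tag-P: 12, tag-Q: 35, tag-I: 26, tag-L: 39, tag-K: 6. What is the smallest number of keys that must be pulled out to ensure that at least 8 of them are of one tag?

51

Put each drawn key into a box by tag. The largest draw with every box below 8 takes min(count, 7) from each tag; tags with fewer than 7 contribute all they have.
Σ min(cᵢ, 7) = 4 + 5 + 7 + 7 + 7 + 7 + 7 + 6 = 50.
Draw number 50 + 1 = 51 must push one box to 8.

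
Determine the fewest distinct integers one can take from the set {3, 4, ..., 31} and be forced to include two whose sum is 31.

17

A set avoiding the sum 31 can contain at most one of each pair {x, 31−x}, plus the 3 elements whose complement lies outside the range.
The integers 16, …, 31 (16 of them) are such a set: any two sum to at least 16+17 = 33 > 31.
Any 17th integer completes one of the 13 pairs, so 17 choices force a sum of 31.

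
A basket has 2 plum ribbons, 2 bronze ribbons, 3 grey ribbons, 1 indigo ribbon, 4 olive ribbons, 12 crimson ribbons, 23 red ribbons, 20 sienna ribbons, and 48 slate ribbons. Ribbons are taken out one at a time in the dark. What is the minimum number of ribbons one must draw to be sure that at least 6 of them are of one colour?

33

An adversary could hand out at most 5 ribbons per colour (5 colours run out sooner): 2 + 2 + 3 + 1 + 4 + 5 + 5 + 5 + 5 = 32 ribbons and still no colour has 6.
By the pigeonhole principle, one more ribbon lands in a colour already at 5, so 33 draws are enough and 32 are not.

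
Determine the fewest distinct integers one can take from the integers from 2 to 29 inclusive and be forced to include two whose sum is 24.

Two chosen integers sum to 24 exactly when both halves of some pair {x, 24−x} with 2 ≤ x ≤ 24−x ≤ 22 are chosen — 10 such pairs.
The remaining 8 elements (those with no distinct partner in range) can never complete a 24-sum, so the worst case takes all of them and one from each pair: 8 + 10 = 18.
By the pigeonhole principle, the 19th integer has to be the second member of some pair, so 18 + 1 = 19.

19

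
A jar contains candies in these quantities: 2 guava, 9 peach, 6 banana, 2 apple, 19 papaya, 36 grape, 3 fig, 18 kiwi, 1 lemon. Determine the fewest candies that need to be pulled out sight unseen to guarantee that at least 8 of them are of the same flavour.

43

The 9 flavours are the holes; the candies drawn are the pigeons.
To avoid 8 of any one flavour, the worst case takes at most 7 of each flavour, or every candy of a flavour that has fewer than 7.
That gives 2 + 7 + 6 + 2 + 7 + 7 + 3 + 7 + 1 = 42 candies with no flavour reaching 8.
The next candy forces some flavour to 8, so 42 + 1 = 43.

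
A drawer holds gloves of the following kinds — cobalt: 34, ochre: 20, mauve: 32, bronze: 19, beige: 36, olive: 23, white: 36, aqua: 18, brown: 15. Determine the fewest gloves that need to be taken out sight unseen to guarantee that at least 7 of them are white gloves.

204

In the worst case for collecting white gloves, every non-white glove comes out first.
There are 34 + 20 + 32 + 19 + 36 + 23 + 18 + 15 = 197 non-white gloves altogether.
After those, each further glove must be white, so 197 + 7 = 204 draws guarantee 7 white gloves.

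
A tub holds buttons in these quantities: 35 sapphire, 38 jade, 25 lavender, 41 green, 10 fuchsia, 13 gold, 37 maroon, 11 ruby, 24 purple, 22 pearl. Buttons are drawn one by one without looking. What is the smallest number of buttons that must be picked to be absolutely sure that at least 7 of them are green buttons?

In the worst case for collecting green buttons, every non-green button comes out first.
There are 35 + 38 + 25 + 10 + 13 + 37 + 11 + 24 + 22 = 215 non-green buttons altogether.
After those, each further button must be green, so 215 + 7 = 222 draws guarantee 7 green buttons.

222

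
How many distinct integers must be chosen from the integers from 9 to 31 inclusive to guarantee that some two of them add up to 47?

16

A set avoiding the sum 47 can contain at most one of each pair {x, 47−x}, plus the 7 elements whose complement lies outside the range.
The integers 9, …, 23 (15 of them) are such a set: any two sum to at least 9+10 = 19 and at most 22+23 = 45 < 47.
Any 16th integer completes one of the 8 pairs, so 16 choices force a sum of 47.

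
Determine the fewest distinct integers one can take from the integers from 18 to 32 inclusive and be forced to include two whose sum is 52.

10

Two chosen integers sum to 52 exactly when both halves of some pair {x, 52−x} with 20 ≤ x ≤ 52−x ≤ 32 are chosen — 6 such pairs.
The remaining 3 elements (those with no distinct partner in range) can never complete a 52-sum, so the worst case takes all of them and one from each pair: 3 + 6 = 9.
By the pigeonhole principle, the 10th integer has to be the second member of some pair, so 9 + 1 = 10.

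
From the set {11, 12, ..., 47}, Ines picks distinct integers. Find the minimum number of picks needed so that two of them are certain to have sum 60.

Two chosen integers sum to 60 exactly when both halves of some pair {x, 60−x} with 13 ≤ x ≤ 60−x ≤ 47 are chosen — 17 such pairs.
The remaining 3 elements (those with no distinct partner in range) can never complete a 60-sum, so the worst case takes all of them and one from each pair: 3 + 17 = 20.
Pigeonhole: the 21st integer has to be the second member of some pair, so 20 + 1 = 21.

21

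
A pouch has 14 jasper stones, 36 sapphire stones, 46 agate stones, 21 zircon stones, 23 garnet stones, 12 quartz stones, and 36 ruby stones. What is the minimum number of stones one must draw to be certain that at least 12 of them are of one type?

Put each drawn stone into a box by type. The largest draw with every box below 12 takes min(count, 11) from each type.
Σ min(cᵢ, 11) = 11 + 11 + 11 + 11 + 11 + 11 + 11 = 77.
Draw number 77 + 1 = 78 must push one box to 12.

78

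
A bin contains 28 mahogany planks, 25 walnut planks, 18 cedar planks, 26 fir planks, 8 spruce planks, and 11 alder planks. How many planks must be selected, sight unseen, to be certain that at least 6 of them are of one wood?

The 6 woods are the holes; the planks drawn are the pigeons.
To avoid 6 of any one wood, the worst case takes at most 5 of each wood.
That gives 5 + 5 + 5 + 5 + 5 + 5 = 30 planks with no wood reaching 6.
The next plank forces some wood to 6, so 30 + 1 = 31.

31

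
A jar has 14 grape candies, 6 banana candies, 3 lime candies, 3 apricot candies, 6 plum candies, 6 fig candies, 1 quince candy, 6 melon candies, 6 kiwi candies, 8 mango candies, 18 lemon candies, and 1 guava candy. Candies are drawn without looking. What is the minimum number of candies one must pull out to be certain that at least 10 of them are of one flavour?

An adversary could hand out at most 9 candies per flavour (10 flavours run out sooner): 9 + 6 + 3 + 3 + 6 + 6 + 1 + 6 + 6 + 8 + 9 + 1 = 64 candies and still no flavour has 10.
One more candy lands in a flavour already at 9, so 65 draws are enough and 64 are not.

65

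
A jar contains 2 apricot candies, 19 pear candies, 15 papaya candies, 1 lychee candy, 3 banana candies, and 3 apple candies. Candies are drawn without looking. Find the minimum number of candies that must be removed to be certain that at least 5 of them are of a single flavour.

18

An adversary could hand out at most 4 candies per flavour (4 flavours run out sooner): 2 + 4 + 4 + 1 + 3 + 3 = 17 candies and still no flavour has 5.
By the pigeonhole principle, one more candy lands in a flavour already at 4, so 18 draws are enough and 17 are not.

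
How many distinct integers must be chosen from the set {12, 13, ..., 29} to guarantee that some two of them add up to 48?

Group the elements by complementary pair {x, 48−x}: {19,29}, {20,28}, {21,27}, …, giving 5 two-element pairs; the single value 24 (it cannot pair with itself since the integers are distinct); and 7 integers whose partner 48−x falls outside [12,29].
Pigeonhole: treating each of those 13 groups as a pigeonhole, one can pick one integer per group — 13 integers — with no two summing to 48.
The 14th integer lands in an occupied pair, forcing a sum of 48.

14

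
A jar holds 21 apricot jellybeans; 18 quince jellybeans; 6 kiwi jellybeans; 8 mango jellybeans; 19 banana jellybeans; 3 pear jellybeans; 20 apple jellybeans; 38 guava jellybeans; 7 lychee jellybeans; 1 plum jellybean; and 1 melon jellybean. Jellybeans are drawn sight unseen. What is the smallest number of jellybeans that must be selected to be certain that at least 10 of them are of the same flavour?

72

Put each drawn jellybean into a box by flavour. The largest draw with every box below 10 takes min(count, 9) from each flavour; flavours with fewer than 9 contribute all they have.
Σ min(cᵢ, 9) = 9 + 9 + 6 + 8 + 9 + 3 + 9 + 9 + 7 + 1 + 1 = 71.
Draw number 71 + 1 = 72 must push one box to 10.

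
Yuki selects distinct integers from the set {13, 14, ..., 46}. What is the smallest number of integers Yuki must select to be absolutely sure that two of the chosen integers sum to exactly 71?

A set avoiding the sum 71 can contain at most one of each pair {x, 71−x}, plus the 12 elements whose complement lies outside the range.
The integers 13, …, 35 (23 of them) are such a set: any two sum to at least 13+14 = 27 and at most 34+35 = 69 < 71.
By the pigeonhole principle, any 24th integer completes one of the 11 pairs, so 24 choices force a sum of 71.

24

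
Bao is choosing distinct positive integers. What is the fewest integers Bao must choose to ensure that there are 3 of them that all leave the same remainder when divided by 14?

By the pigeonhole principle, the 14 residue classes mod 14 are the pigeonholes.
With 28 integers one could put 2 in each residue class and have no class reach 3.
The 29th integer pushes some class to 3, so 14·2 + 1 = 29.

29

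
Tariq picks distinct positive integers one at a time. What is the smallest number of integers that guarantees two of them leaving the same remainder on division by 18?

19

The 18 residue classes mod 18 are the pigeonholes.
With 18 integers one could put 1 in each residue class and have no class reach 2.
The 19th integer pushes some class to 2, so 18·1 + 1 = 19.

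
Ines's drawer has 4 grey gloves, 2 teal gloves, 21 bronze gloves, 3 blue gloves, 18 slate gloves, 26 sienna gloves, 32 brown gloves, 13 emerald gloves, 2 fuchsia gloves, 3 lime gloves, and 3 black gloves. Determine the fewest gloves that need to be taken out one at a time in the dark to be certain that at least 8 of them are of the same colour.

By pigeonhole, put each drawn glove into a box by colour. The largest draw with every box below 8 takes min(count, 7) from each colour; colours with fewer than 7 contribute all they have.
Σ min(cᵢ, 7) = 4 + 2 + 7 + 3 + 7 + 7 + 7 + 7 + 2 + 3 + 3 = 52.
Draw number 52 + 1 = 53 must push one box to 8.

53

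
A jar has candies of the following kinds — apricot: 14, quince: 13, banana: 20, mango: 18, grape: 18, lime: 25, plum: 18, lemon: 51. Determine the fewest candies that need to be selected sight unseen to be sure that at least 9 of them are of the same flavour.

The 8 flavours are the holes; the candies drawn are the pigeons.
To avoid 9 of any one flavour, the worst case takes at most 8 of each flavour.
That gives 8 + 8 + 8 + 8 + 8 + 8 + 8 + 8 = 64 candies with no flavour reaching 9.
The next candy forces some flavour to 9, so 64 + 1 = 65.

65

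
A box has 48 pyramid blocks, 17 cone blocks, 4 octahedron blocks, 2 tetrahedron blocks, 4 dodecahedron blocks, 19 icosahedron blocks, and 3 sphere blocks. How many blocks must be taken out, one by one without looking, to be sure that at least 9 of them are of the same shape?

The 7 shapes are the holes; the blocks drawn are the pigeons.
To avoid 9 of any one shape, the worst case takes at most 8 of each shape, or every block of a shape that has fewer than 8.
That gives 8 + 8 + 4 + 2 + 4 + 8 + 3 = 37 blocks with no shape reaching 9.
The next block forces some shape to 9, so 37 + 1 = 38.

38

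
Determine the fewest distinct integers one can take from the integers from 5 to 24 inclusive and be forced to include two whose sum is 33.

A set avoiding the sum 33 can contain at most one of each pair {x, 33−x}, plus the 4 elements whose complement lies outside the range.
The integers 5, …, 16 (12 of them) are such a set: any two sum to at least 5+6 = 11 and at most 15+16 = 31 < 33.
Any 13th integer completes one of the 8 pairs, so 13 choices force a sum of 33.

13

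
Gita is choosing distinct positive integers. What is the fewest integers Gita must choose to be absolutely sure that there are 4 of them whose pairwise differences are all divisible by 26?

79

Integers whose pairwise differences are multiples of 26 are exactly those sharing a remainder mod 26. By pigeonhole, the 26 residue classes mod 26 are the pigeonholes.
With 78 integers one could put 3 in each residue class and have no class reach 4.
The 79th integer pushes some class to 4, so 26·3 + 1 = 79.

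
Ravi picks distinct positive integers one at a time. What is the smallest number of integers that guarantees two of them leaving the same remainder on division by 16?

By pigeonhole, the 16 residue classes mod 16 are the pigeonholes.
With 16 integers one could put 1 in each residue class and have no class reach 2.
The 17th integer pushes some class to 2, so 16·1 + 1 = 17.

17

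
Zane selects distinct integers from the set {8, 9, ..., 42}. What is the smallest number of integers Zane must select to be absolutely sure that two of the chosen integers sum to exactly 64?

Group the elements by complementary pair {x, 64−x}: {22,42}, {23,41}, {24,40}, …, giving 10 two-element pairs, the single value 32 (it cannot pair with itself since the integers are distinct), and 14 integers whose partner 64−x falls outside [8,42].
By the pigeonhole principle, treating each of those 25 groups as a pigeonhole, one can pick one integer per group — 25 integers — with no two summing to 64.
The 26th integer lands in an occupied pair, forcing a sum of 64.

26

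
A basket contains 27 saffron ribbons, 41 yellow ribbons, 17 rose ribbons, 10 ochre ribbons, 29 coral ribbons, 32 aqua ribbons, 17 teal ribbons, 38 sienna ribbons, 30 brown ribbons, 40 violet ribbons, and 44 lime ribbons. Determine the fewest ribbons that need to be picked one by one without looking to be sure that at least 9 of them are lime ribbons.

In the worst case for collecting lime ribbons, every non-lime ribbon comes out first.
There are 27 + 41 + 17 + 10 + 29 + 32 + 17 + 38 + 30 + 40 = 281 non-lime ribbons altogether.
After those, each further ribbon must be lime, so 281 + 9 = 290 draws guarantee 9 lime ribbons.

290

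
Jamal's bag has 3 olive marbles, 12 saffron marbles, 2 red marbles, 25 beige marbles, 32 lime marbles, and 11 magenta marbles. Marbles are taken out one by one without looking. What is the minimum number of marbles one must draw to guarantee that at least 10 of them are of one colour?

42

Pigeonhole: put each drawn marble into a box by colour. The largest draw with every box below 10 takes min(count, 9) from each colour; colours with fewer than 9 contribute all they have.
Σ min(cᵢ, 9) = 3 + 9 + 2 + 9 + 9 + 9 = 41.
Draw number 41 + 1 = 42 must push one box to 10.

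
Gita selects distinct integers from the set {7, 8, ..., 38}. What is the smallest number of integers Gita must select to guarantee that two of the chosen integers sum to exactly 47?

Two chosen integers sum to 47 exactly when both halves of some pair {x, 47−x} with 9 ≤ x ≤ 47−x ≤ 38 are chosen — 15 such pairs.
The remaining 2 elements (those with no distinct partner in range) can never complete a 47-sum, so the worst case takes all of them and one from each pair: 2 + 15 = 17.
By the pigeonhole principle, the 18th integer has to be the second member of some pair, so 17 + 1 = 18.

18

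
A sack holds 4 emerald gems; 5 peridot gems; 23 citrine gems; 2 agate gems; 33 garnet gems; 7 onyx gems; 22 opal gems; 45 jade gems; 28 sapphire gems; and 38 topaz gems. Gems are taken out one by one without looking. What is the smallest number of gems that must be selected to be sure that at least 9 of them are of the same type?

The 10 types are the holes; the gems drawn are the pigeons.
To avoid 9 of any one type, the worst case takes at most 8 of each type, or every gem of a type that has fewer than 8.
That gives 4 + 5 + 8 + 2 + 8 + 7 + 8 + 8 + 8 + 8 = 66 gems with no type reaching 9.
The next gem forces some type to 9, so 66 + 1 = 67.

67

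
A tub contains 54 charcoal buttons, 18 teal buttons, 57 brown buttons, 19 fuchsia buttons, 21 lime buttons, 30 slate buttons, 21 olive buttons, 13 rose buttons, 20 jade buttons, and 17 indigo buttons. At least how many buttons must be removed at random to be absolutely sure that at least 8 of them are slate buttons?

248

In the worst case for collecting slate buttons, every non-slate button comes out first.
There are 54 + 18 + 57 + 19 + 21 + 21 + 13 + 20 + 17 = 240 non-slate buttons altogether.
After those, each further button must be slate, so 240 + 8 = 248 draws guarantee 8 slate buttons.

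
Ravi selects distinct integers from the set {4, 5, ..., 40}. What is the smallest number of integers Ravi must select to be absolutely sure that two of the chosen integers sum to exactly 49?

Group the elements by complementary pair {x, 49−x}: {9,40}, {10,39}, {11,38}, …, giving 16 two-element pairs and 5 integers whose partner 49−x falls outside [4,40].
By the pigeonhole principle, treating each of those 21 groups as a pigeonhole, one can pick one integer per group — 21 integers — with no two summing to 49.
The 22nd integer lands in an occupied pair, forcing a sum of 49.

22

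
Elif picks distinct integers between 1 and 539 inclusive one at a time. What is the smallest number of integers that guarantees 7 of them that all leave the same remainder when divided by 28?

Pigeonhole: the 28 residue classes mod 28 are the pigeonholes.
With 168 integers one could put 6 in each residue class and have no class reach 7.
The 169th integer pushes some class to 7, so 28·6 + 1 = 169.

169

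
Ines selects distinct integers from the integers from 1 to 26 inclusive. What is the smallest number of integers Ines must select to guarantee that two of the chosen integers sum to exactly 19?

Group the elements by complementary pair {x, 19−x}: {1,18}, {2,17}, {3,16}, …, giving 9 two-element pairs and 8 integers whose partner 19−x falls outside [1,26].
Treating each of those 17 groups as a pigeonhole, one can pick one integer per group — 17 integers — with no two summing to 19.
The 18th integer lands in an occupied pair, forcing a sum of 19.

18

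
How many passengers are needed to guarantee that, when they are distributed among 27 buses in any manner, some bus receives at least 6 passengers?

With 135 passengers one could put exactly 5 in each of the 27 buses, and no bus would reach 6.
Pigeonhole: one more passenger must land in a bus that already has 5, giving it 6.
So 27 × 5 + 1 = 136 passengers are required.

136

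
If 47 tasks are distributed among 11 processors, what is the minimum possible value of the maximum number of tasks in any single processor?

5

The 11 processors are the holes and the 47 tasks are the pigeons.
If every processor held at most 4 tasks, the total would be at most 11 × 4 = 44, which is less than 47.
So some processor holds at least ⌈47/11⌉ = 5 tasks.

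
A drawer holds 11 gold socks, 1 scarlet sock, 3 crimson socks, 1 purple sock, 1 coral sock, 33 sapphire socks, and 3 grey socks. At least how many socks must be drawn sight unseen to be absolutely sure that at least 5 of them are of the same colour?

18

By pigeonhole, the 7 colours are the holes; the socks drawn are the pigeons.
To avoid 5 of any one colour, the worst case takes at most 4 of each colour, or every sock of a colour that has fewer than 4.
That gives 4 + 1 + 3 + 1 + 1 + 4 + 3 = 17 socks with no colour reaching 5.
The next sock forces some colour to 5, so 17 + 1 = 18.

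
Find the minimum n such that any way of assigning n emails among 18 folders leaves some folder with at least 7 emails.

With 108 emails one could put exactly 6 in each of the 18 folders, and no folder would reach 7.
One more email must land in a folder that already has 6, giving it 7.
So 18 × 6 + 1 = 109 emails are required.

109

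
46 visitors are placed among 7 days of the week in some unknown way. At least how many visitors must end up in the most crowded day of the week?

The 7 days of the week are the holes and the 46 visitors are the pigeons.
If every day of the week held at most 6 visitors, the total would be at most 7 × 6 = 42, which is less than 46.
So some day of the week holds at least ⌈46/7⌉ = 7 visitors.

7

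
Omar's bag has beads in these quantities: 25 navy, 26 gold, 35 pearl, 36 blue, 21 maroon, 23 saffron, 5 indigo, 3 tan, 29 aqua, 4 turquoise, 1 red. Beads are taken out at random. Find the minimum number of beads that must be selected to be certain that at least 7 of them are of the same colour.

56

By the pigeonhole principle, put each drawn bead into a box by colour. The largest draw with every box below 7 takes min(count, 6) from each colour; colours with fewer than 6 contribute all they have.
Σ min(cᵢ, 6) = 6 + 6 + 6 + 6 + 6 + 6 + 5 + 3 + 6 + 4 + 1 = 55.
Draw number 55 + 1 = 56 must push one box to 7.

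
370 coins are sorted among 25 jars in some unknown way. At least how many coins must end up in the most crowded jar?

The 25 jars are the holes and the 370 coins are the pigeons.
If every jar held at most 14 coins, the total would be at most 25 × 14 = 350, which is less than 370.
So some jar holds at least ⌈370/25⌉ = 15 coins.

15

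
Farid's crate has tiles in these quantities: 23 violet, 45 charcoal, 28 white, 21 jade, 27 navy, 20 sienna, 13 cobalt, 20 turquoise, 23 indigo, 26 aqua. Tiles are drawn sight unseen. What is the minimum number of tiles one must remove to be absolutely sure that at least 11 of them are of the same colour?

101

By the pigeonhole principle, put each drawn tile into a box by colour. The largest draw with every box below 11 takes min(count, 10) from each colour.
Σ min(cᵢ, 10) = 10 + 10 + 10 + 10 + 10 + 10 + 10 + 10 + 10 + 10 = 100.
Draw number 100 + 1 = 101 must push one box to 11.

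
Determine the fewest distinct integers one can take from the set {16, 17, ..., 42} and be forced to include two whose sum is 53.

17

Group the elements by complementary pair {x, 53−x}: {16,37}, {17,36}, {18,35}, …, giving 11 two-element pairs and 5 integers whose partner 53−x falls outside [16,42].
Treating each of those 16 groups as a pigeonhole, one can pick one integer per group — 16 integers — with no two summing to 53.
The 17th integer lands in an occupied pair, forcing a sum of 53.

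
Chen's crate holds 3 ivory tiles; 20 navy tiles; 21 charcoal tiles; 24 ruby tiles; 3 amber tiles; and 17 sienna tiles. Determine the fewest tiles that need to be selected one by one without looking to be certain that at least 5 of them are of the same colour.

23

By pigeonhole, the 6 colours are the holes; the tiles drawn are the pigeons.
To avoid 5 of any one colour, the worst case takes at most 4 of each colour, or every tile of a colour that has fewer than 4.
That gives 3 + 4 + 4 + 4 + 3 + 4 = 22 tiles with no colour reaching 5.
The next tile forces some colour to 5, so 22 + 1 = 23.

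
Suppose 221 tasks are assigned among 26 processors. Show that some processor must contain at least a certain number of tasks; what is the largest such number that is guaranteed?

By pigeonhole, the 26 processors are the holes and the 221 tasks are the pigeons.
If every processor held at most 8 tasks, the total would be at most 26 × 8 = 208, which is less than 221.
So some processor holds at least ⌈221/26⌉ = 9 tasks.

9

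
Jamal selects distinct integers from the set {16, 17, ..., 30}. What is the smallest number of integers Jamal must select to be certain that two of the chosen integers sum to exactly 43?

10

Group the elements by complementary pair {x, 43−x}: {16,27}, {17,26}, {18,25}, …, giving 6 two-element pairs and 3 integers whose partner 43−x falls outside [16,30].
Treating each of those 9 groups as a pigeonhole, one can pick one integer per group — 9 integers — with no two summing to 43.
The 10th integer lands in an occupied pair, forcing a sum of 43.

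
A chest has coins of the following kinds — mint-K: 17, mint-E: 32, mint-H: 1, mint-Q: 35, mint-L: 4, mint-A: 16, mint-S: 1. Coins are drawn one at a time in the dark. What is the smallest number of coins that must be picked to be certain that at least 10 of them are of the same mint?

The 7 mints are the holes; the coins drawn are the pigeons.
To avoid 10 of any one mint, the worst case takes at most 9 of each mint, or every coin of a mint that has fewer than 9.
That gives 9 + 9 + 1 + 9 + 4 + 9 + 1 = 42 coins with no mint reaching 10.
The next coin forces some mint to 10, so 42 + 1 = 43.

43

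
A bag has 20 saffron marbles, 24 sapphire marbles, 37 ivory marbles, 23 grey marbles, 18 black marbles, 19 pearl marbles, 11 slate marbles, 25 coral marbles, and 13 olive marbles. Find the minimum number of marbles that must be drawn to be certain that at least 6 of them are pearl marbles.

In the worst case for collecting pearl marbles, every non-pearl marble comes out first.
There are 20 + 24 + 37 + 23 + 18 + 11 + 25 + 13 = 171 non-pearl marbles altogether.
After those, each further marble must be pearl, so 171 + 6 = 177 draws guarantee 6 pearl marbles.

177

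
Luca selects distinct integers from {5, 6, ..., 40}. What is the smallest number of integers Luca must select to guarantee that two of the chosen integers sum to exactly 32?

Group the elements by complementary pair {x, 32−x}: {5,27}, {6,26}, {7,25}, …, giving 11 two-element pairs, the single value 16 (it cannot pair with itself since the integers are distinct), and 13 integers whose partner 32−x falls outside [5,40].
Treating each of those 25 groups as a pigeonhole, one can pick one integer per group — 25 integers — with no two summing to 32.
The 26th integer lands in an occupied pair, forcing a sum of 32.

26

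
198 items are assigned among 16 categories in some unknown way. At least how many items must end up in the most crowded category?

13

By pigeonhole, the 16 categories are the holes and the 198 items are the pigeons.
If every category held at most 12 items, the total would be at most 16 × 12 = 192, which is less than 198.
So some category holds at least ⌈198/16⌉ = 13 items.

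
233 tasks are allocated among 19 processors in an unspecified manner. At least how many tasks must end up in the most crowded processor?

13

The 19 processors are the holes and the 233 tasks are the pigeons.
If every processor held at most 12 tasks, the total would be at most 19 × 12 = 228, which is less than 233.
So some processor holds at least ⌈233/19⌉ = 13 tasks.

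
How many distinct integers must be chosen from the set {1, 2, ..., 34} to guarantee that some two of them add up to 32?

A set avoiding the sum 32 can contain at most one of each pair {x, 32−x}, plus the 4 elements whose complement lies outside the range or equal to its own complement.
The integers 16, …, 34 (19 of them) are such a set: any two sum to at least 16+17 = 33 > 32.
By the pigeonhole principle, any 20th integer completes one of the 15 pairs, so 20 choices force a sum of 32.

20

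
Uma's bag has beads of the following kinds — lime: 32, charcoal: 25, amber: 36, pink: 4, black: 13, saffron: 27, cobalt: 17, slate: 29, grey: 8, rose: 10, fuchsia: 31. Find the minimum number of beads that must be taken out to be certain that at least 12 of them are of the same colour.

An adversary could hand out at most 11 beads per colour (pink, grey, rose run out sooner): 11 + 11 + 11 + 4 + 11 + 11 + 11 + 11 + 8 + 10 + 11 = 110 beads and still no colour has 12.
By pigeonhole, one more bead lands in a colour already at 11, so 111 draws are enough and 110 are not.

111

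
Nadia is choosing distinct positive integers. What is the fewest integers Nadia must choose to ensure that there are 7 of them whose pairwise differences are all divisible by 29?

175

Integers whose pairwise differences are multiples of 29 are exactly those sharing a remainder mod 29. By pigeonhole, the 29 residue classes mod 29 are the pigeonholes.
With 174 integers one could put 6 in each residue class and have no class reach 7.
The 175th integer pushes some class to 7, so 29·6 + 1 = 175.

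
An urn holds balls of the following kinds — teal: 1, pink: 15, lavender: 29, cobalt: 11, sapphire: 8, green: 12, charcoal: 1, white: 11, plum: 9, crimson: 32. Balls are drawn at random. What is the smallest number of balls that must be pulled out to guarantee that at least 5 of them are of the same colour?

35

By the pigeonhole principle, put each drawn ball into a box by colour. The largest draw with every box below 5 takes min(count, 4) from each colour; colours with fewer than 4 contribute all they have.
Σ min(cᵢ, 4) = 1 + 4 + 4 + 4 + 4 + 4 + 1 + 4 + 4 + 4 = 34.
Draw number 34 + 1 = 35 must push one box to 5.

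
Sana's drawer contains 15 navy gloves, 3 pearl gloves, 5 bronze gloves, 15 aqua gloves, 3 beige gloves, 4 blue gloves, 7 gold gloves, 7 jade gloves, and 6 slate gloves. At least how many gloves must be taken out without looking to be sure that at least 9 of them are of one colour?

By pigeonhole, put each drawn glove into a box by colour. The largest draw with every box below 9 takes min(count, 8) from each colour; colours with fewer than 8 contribute all they have.
Σ min(cᵢ, 8) = 8 + 3 + 5 + 8 + 3 + 4 + 7 + 7 + 6 = 51.
Draw number 51 + 1 = 52 must push one box to 9.

52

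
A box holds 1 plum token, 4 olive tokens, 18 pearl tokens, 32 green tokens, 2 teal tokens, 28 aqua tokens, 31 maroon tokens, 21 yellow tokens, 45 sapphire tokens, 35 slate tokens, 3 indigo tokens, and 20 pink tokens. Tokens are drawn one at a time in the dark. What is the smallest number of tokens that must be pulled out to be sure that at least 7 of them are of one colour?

59

By the pigeonhole principle, put each drawn token into a box by colour. The largest draw with every box below 7 takes min(count, 6) from each colour; colours with fewer than 6 contribute all they have.
Σ min(cᵢ, 6) = 1 + 4 + 6 + 6 + 2 + 6 + 6 + 6 + 6 + 6 + 3 + 6 = 58.
Draw number 58 + 1 = 59 must push one box to 7.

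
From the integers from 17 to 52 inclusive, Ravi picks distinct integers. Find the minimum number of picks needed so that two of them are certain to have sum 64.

22

Group the elements by complementary pair {x, 64−x}: {17,47}, {18,46}, {19,45}, …, giving 15 two-element pairs, the single value 32 (it cannot pair with itself since the integers are distinct), and 5 integers whose partner 64−x falls outside [17,52].
Pigeonhole: treating each of those 21 groups as a pigeonhole, one can pick one integer per group — 21 integers — with no two summing to 64.
The 22nd integer lands in an occupied pair, forcing a sum of 64.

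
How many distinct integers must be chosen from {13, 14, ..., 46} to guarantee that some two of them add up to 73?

Group the elements by complementary pair {x, 73−x}: {27,46}, {28,45}, {29,44}, …, giving 10 two-element pairs and 14 integers whose partner 73−x falls outside [13,46].
Treating each of those 24 groups as a pigeonhole, one can pick one integer per group — 24 integers — with no two summing to 73.
The 25th integer lands in an occupied pair, forcing a sum of 73.

25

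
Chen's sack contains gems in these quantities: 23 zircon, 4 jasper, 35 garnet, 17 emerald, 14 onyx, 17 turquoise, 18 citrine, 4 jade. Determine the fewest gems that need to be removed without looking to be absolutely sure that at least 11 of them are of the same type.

An adversary could hand out at most 10 gems per type (jasper, jade run out sooner): 10 + 4 + 10 + 10 + 10 + 10 + 10 + 4 = 68 gems and still no type has 11.
By the pigeonhole principle, one more gem lands in a type already at 10, so 69 draws are enough and 68 are not.

69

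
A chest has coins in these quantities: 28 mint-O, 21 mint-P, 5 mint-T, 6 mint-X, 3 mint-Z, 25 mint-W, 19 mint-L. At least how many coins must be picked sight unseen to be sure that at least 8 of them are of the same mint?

43

Pigeonhole: the 7 mints are the holes; the coins drawn are the pigeons.
To avoid 8 of any one mint, the worst case takes at most 7 of each mint, or every coin of a mint that has fewer than 7.
That gives 7 + 7 + 5 + 6 + 3 + 7 + 7 = 42 coins with no mint reaching 8.
The next coin forces some mint to 8, so 42 + 1 = 43.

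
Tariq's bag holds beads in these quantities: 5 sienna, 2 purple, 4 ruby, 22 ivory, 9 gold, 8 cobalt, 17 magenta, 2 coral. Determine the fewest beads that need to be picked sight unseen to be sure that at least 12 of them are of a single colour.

An adversary could hand out at most 11 beads per colour (6 colours run out sooner): 5 + 2 + 4 + 11 + 9 + 8 + 11 + 2 = 52 beads and still no colour has 12.
One more bead lands in a colour already at 11, so 53 draws are enough and 52 are not.

53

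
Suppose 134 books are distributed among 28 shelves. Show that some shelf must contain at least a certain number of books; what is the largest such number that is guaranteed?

The 28 shelves are the holes and the 134 books are the pigeons.
If every shelf held at most 4 books, the total would be at most 28 × 4 = 112, which is less than 134.
So some shelf holds at least ⌈134/28⌉ = 5 books.

5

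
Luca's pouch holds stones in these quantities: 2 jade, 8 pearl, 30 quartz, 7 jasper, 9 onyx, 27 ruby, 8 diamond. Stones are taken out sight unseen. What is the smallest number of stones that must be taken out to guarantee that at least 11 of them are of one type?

By pigeonhole, put each drawn stone into a box by type. The largest draw with every box below 11 takes min(count, 10) from each type; types with fewer than 10 contribute all they have.
Σ min(cᵢ, 10) = 2 + 8 + 10 + 7 + 9 + 10 + 8 = 54.
Draw number 54 + 1 = 55 must push one box to 11.

55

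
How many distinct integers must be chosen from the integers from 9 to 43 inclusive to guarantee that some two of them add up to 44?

23

A set avoiding the sum 44 can contain at most one of each pair {x, 44−x}, plus the 9 elements whose complement lies outside the range or equal to its own complement.
The integers 22, …, 43 (22 of them) are such a set: any two sum to at least 22+23 = 45 > 44.
By the pigeonhole principle, any 23rd integer completes one of the 13 pairs, so 23 choices force a sum of 44.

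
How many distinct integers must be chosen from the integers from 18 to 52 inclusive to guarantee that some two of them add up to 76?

Group the elements by complementary pair {x, 76−x}: {24,52}, {25,51}, {26,50}, …, giving 14 two-element pairs; the single value 38 (it cannot pair with itself since the integers are distinct); and 6 integers whose partner 76−x falls outside [18,52].
Treating each of those 21 groups as a pigeonhole, one can pick one integer per group — 21 integers — with no two summing to 76.
The 22nd integer lands in an occupied pair, forcing a sum of 76.

22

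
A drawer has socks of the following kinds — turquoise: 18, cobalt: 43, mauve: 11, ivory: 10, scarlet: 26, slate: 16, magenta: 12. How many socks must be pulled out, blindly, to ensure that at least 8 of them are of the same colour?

50

An adversary could hand out at most 7 socks per colour: 7 + 7 + 7 + 7 + 7 + 7 + 7 = 49 socks and still no colour has 8.
Pigeonhole: one more sock lands in a colour already at 7, so 50 draws are enough and 49 are not.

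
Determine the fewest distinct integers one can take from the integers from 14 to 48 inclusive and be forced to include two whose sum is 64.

Two chosen integers sum to 64 exactly when both halves of some pair {x, 64−x} with 16 ≤ x ≤ 64−x ≤ 48 are chosen — 16 such pairs.
The remaining 3 elements (those with no distinct partner in range) can never complete a 64-sum, so the worst case takes all of them and one from each pair: 3 + 16 = 19.
By pigeonhole, the 20th integer has to be the second member of some pair, so 19 + 1 = 20.

20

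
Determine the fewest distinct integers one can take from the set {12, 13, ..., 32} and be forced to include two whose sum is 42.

13

Two chosen integers sum to 42 exactly when both halves of some pair {x, 42−x} with 12 ≤ x ≤ 42−x ≤ 30 are chosen — 9 such pairs.
The remaining 3 elements (those with no distinct partner in range) can never complete a 42-sum, so the worst case takes all of them and one from each pair: 3 + 9 = 12.
The 13th integer has to be the second member of some pair, so 12 + 1 = 13.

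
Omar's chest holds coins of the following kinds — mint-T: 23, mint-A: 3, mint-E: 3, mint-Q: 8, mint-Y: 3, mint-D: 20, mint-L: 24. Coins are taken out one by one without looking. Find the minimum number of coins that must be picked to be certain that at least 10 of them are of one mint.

By pigeonhole, put each drawn coin into a box by mint. The largest draw with every box below 10 takes min(count, 9) from each mint; mints with fewer than 9 contribute all they have.
Σ min(cᵢ, 9) = 9 + 3 + 3 + 8 + 3 + 9 + 9 = 44.
Draw number 44 + 1 = 45 must push one box to 10.

45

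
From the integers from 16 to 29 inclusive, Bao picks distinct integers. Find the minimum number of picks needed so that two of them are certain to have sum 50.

A set avoiding the sum 50 can contain at most one of each pair {x, 50−x}, plus the 6 elements whose complement lies outside the range or equal to its own complement.
The integers 16, …, 25 (10 of them) are such a set: any two sum to at least 16+17 = 33 and at most 24+25 = 49 < 50.
Any 11th integer completes one of the 4 pairs, so 11 choices force a sum of 50.

11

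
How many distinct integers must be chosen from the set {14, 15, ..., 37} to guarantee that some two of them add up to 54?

A set avoiding the sum 54 can contain at most one of each pair {x, 54−x}, plus the 4 elements whose complement lies outside the range or equal to its own complement.
The integers 14, …, 27 (14 of them) are such a set: any two sum to at least 14+15 = 29 and at most 26+27 = 53 < 54.
Any 15th integer completes one of the 10 pairs, so 15 choices force a sum of 54.

15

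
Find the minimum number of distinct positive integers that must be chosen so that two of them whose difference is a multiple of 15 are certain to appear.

Integers whose pairwise differences are multiples of 15 are exactly those sharing a remainder mod 15. The 15 residue classes mod 15 are the pigeonholes.
With 15 integers one could put 1 in each residue class and have no class reach 2.
The 16th integer pushes some class to 2, so 15·1 + 1 = 16.

16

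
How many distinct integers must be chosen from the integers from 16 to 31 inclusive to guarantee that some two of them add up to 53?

12

A set avoiding the sum 53 can contain at most one of each pair {x, 53−x}, plus the 6 elements whose complement lies outside the range.
The integers 16, …, 26 (11 of them) are such a set: any two sum to at least 16+17 = 33 and at most 25+26 = 51 < 53.
By the pigeonhole principle, any 12th integer completes one of the 5 pairs, so 12 choices force a sum of 53.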